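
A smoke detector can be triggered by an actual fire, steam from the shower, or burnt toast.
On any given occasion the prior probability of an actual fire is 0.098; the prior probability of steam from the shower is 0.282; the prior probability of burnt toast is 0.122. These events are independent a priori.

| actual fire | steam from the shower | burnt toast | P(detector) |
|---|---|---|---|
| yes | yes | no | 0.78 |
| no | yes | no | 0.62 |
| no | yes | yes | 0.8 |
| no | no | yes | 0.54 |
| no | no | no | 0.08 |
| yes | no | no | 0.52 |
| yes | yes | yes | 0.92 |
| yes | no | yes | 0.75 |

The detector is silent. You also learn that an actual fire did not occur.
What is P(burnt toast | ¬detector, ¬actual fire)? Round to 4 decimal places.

P(burnt toast | ¬detector, ¬actual fire) ≈ 0.0654

By total probability over the 4 (steam from the shower, burnt toast) configurations:
  P(¬detector | ¬actual fire) = 0.92×0.718×0.878 + 0.46×0.718×0.122 + 0.38×0.282×0.878 + 0.2×0.282×0.122
        = 0.579972 + 0.040294 + 0.094086 + 0.006881 = 0.721233
Configurations with burnt toast contribute 0.047175, so
  P(burnt toast | ¬detector, ¬actual fire) = 0.047175 / 0.721233 ≈ 0.0654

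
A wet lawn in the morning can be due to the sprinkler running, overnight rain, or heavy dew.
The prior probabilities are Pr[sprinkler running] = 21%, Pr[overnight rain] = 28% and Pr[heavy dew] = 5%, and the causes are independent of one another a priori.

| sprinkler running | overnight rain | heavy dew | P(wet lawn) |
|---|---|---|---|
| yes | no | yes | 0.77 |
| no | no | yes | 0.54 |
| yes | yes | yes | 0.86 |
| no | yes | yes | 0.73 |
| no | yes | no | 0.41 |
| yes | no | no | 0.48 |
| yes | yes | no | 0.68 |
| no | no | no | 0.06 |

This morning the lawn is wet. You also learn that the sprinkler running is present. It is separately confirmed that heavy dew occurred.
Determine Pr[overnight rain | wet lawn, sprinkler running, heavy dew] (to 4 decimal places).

Pr[overnight rain | wet lawn, sprinkler running, heavy dew] ≈ 0.3028

By total probability over both values of overnight rain:
  P(wet lawn | sprinkler running, heavy dew) = 0.77·0.72 + 0.86·0.28
        = 0.554400 + 0.240800 = 0.795200
Keeping only the overnight rain-present terms gives 0.240800, so
  P(overnight rain | wet lawn, sprinkler running, heavy dew) = 0.240800 / 0.795200 ≈ 0.3028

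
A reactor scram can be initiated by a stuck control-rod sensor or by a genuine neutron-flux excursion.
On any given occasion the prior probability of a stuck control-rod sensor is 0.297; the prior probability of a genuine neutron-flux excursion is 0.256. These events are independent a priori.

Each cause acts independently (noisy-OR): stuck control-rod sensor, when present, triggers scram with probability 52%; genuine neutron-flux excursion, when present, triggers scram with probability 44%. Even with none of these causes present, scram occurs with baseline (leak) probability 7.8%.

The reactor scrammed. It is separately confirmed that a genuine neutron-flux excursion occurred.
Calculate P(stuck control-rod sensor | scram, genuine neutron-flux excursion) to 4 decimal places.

Under noisy-OR, P(scram | causes) = 1 − (1−0.078)·∏(1−qᵢ) over the active causes.
Numerator (weight on configurations with stuck control-rod sensor): 0.752166·0.297 = 0.223393
Denominator P(scram | genuine neutron-flux excursion): 0.48368·0.703 + 0.752166·0.297 = 0.563420
P(stuck control-rod sensor | scram, genuine neutron-flux excursion) = 0.223393/0.563420 ≈ 0.3965

P(stuck control-rod sensor | scram, genuine neutron-flux excursion) ≈ 0.3965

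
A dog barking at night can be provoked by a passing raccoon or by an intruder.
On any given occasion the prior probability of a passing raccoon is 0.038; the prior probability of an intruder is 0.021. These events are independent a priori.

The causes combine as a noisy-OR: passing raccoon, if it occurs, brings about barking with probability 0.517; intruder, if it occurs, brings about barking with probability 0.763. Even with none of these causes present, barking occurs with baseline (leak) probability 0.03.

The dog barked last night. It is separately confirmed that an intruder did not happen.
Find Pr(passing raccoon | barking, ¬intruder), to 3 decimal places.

Pr(passing raccoon | barking, ¬intruder) ≈ 0.412

Under noisy-OR, P(barking | causes) = 1 − (1−0.03)·∏(1−qᵢ) over the active causes.
P(barking | ¬intruder) = 0.03×0.962 + 0.53149×0.038 = 0.028860 + 0.020197 = 0.049057
The passing raccoon-present share is 0.53149×0.038 = 0.020197.
P(passing raccoon | barking, ¬intruder) = 0.020197 / 0.049057 ≈ 0.412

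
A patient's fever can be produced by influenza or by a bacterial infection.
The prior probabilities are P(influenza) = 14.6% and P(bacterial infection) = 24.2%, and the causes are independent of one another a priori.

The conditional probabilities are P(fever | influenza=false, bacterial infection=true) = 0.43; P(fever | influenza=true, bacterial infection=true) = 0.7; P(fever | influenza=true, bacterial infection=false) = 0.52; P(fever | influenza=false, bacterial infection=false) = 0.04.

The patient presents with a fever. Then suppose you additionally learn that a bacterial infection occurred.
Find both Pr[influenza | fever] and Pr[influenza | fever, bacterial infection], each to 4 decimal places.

Enumerate the 4 (influenza, bacterial infection) configurations and weight by the priors:
  P(fever) = 0.04×0.854×0.758 + 0.43×0.854×0.242 + 0.52×0.146×0.758 + 0.7×0.146×0.242
        = 0.025893 + 0.088867 + 0.057547 + 0.024732 = 0.197039
Keeping only the influenza-present terms gives 0.082279, so
  P(influenza | fever) = 0.082279 / 0.197039 ≈ 0.4176

Now also conditioning on bacterial infection=true:
P(fever | bacterial infection) = 0.43·0.854 + 0.7·0.146 = 0.367220 + 0.102200 = 0.469420
Of this, 0.102200 comes from 0.7·0.146 (the influenza=true cases).
Hence the posterior is 0.102200/0.469420 ≈ 0.2177.

Pr[influenza | fever] ≈ 0.4176; Pr[influenza | fever, bacterial infection] ≈ 0.2177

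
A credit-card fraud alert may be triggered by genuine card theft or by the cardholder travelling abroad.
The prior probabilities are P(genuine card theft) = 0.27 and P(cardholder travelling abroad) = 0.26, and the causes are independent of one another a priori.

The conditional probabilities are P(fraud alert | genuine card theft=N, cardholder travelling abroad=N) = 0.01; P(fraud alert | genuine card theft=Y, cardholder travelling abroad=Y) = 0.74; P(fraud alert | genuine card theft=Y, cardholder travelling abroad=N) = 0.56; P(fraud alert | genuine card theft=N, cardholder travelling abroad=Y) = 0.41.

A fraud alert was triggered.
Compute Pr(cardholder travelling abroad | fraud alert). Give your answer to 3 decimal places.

P(fraud alert) = 0.01·0.73·0.74 + 0.41·0.73·0.26 + 0.56·0.27·0.74 + 0.74·0.27·0.26 = 0.005402 + 0.077818 + 0.111888 + 0.051948 = 0.247056
The cardholder travelling abroad-present share is 0.077818 + 0.051948 = 0.129766.
So P(cardholder travelling abroad | fraud alert) = 0.129766/0.247056 ≈ 0.525.

Pr(cardholder travelling abroad | fraud alert) ≈ 0.525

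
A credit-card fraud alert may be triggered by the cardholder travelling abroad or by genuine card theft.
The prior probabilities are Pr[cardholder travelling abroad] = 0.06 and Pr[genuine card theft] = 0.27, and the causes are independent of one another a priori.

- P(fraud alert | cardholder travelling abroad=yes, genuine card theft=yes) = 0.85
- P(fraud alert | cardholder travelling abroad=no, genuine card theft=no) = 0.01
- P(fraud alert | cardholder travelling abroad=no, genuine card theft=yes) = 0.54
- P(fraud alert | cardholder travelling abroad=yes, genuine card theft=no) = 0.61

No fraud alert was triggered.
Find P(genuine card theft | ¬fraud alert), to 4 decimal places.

Weight on genuine card theft=true, given the evidence: 0.116748 + 0.002430 = 0.119178
Normalizer over all consistent configurations: 0.99*0.94*0.73 + 0.46*0.94*0.27 + 0.39*0.06*0.73 + 0.15*0.06*0.27 = 0.815598
P(genuine card theft | ¬fraud alert) = 0.119178/0.815598 ≈ 0.1461

P(genuine card theft | ¬fraud alert) ≈ 0.1461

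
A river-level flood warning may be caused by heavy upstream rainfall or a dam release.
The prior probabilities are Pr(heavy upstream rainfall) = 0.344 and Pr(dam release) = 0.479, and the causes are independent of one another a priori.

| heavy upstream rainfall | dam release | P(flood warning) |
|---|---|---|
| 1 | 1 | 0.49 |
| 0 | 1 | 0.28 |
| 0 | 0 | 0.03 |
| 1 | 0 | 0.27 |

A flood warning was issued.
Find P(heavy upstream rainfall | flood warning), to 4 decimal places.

P(heavy upstream rainfall | flood warning) ≈ 0.5679

Weight on heavy upstream rainfall=true, given the evidence: 0.048390 + 0.080740 = 0.129130
Normalizer over all consistent configurations: 0.03*0.656*0.521 + 0.28*0.656*0.479 + 0.27*0.344*0.521 + 0.49*0.344*0.479 = 0.227366
P(heavy upstream rainfall | flood warning) = 0.129130/0.227366 ≈ 0.5679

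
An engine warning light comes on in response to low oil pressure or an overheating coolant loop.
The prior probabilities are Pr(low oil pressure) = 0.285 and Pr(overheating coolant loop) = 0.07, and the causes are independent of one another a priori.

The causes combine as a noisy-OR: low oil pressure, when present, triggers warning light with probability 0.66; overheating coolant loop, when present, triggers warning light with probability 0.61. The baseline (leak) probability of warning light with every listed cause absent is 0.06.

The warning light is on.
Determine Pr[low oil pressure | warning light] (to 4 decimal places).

Pr[low oil pressure | warning light] ≈ 0.7342

Under noisy-OR, P(warning light | causes) = 1 − (1−0.06)·∏(1−qᵢ) over the active causes.
Sum P(warning light|·) weighted by the priors over the 4 (low oil pressure, overheating coolant loop) configurations:
  P(warning light) = 0.06×0.715×0.93 + 0.6334×0.715×0.07 + 0.6804×0.285×0.93 + 0.875356×0.285×0.07
        = 0.039897 + 0.031702 + 0.180340 + 0.017463 = 0.269402
Configurations with low oil pressure contribute 0.197803, so
  P(low oil pressure | warning light) = 0.197803 / 0.269402 ≈ 0.7342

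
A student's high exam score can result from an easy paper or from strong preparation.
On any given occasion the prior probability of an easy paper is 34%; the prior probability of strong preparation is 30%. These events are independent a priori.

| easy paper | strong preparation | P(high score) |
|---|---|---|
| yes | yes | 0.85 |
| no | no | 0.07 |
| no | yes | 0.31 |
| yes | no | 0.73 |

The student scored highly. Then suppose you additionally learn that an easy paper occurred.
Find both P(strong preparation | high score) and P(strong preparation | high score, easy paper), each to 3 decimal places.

P(strong preparation | high score) ≈ 0.418; P(strong preparation | high score, easy paper) ≈ 0.333

Enumerate the 4 (easy paper, strong preparation) configurations and weight by the priors:
  P(high score) = 0.07×0.66×0.7 + 0.31×0.66×0.3 + 0.73×0.34×0.7 + 0.85×0.34×0.3
        = 0.032340 + 0.061380 + 0.173740 + 0.086700 = 0.354160
Keeping only the strong preparation-present terms gives 0.148080, so
  P(strong preparation | high score) = 0.148080 / 0.354160 ≈ 0.418

With the extra evidence:
Sum P(high score|·) weighted by the priors over both values of strong preparation:
  P(high score | easy paper) = 0.73·0.7 + 0.85·0.3
        = 0.511000 + 0.255000 = 0.766000
The terms with strong preparation present sum to 0.255000, so
  P(strong preparation | high score, easy paper) = 0.255000 / 0.766000 ≈ 0.333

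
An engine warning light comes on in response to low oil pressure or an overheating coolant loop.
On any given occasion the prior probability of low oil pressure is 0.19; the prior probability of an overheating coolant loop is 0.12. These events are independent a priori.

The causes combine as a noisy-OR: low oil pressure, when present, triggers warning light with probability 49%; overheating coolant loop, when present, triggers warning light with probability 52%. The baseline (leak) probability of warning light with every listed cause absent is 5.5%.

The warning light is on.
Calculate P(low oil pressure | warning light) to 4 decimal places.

P(low oil pressure | warning light) ≈ 0.5301

Under noisy-OR, P(warning light | causes) = 1 − (1−0.055)·∏(1−qᵢ) over the active causes.
By total probability over the 4 (low oil pressure, overheating coolant loop) configurations:
  P(warning light) = 0.055×0.81×0.88 + 0.5464×0.81×0.12 + 0.51805×0.19×0.88 + 0.768664×0.19×0.12
        = 0.039204 + 0.053110 + 0.086618 + 0.017526 = 0.196458
Keeping only the low oil pressure-present terms gives 0.104144, so
  P(low oil pressure | warning light) = 0.104144 / 0.196458 ≈ 0.5301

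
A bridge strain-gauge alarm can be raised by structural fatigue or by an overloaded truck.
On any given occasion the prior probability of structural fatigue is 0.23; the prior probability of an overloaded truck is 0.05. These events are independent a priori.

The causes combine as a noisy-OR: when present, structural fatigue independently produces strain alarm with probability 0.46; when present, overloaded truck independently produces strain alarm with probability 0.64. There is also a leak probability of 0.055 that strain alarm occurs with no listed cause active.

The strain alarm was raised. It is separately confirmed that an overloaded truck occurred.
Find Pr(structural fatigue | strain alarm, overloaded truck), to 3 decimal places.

Under noisy-OR, P(strain alarm | causes) = 1 − (1−0.055)·∏(1−qᵢ) over the active causes.
P(strain alarm | overloaded truck) = 0.6598×0.77 + 0.816292×0.23 = 0.508046 + 0.187747 = 0.695793
Restricting to configurations with structural fatigue present: 0.816292×0.23 = 0.187747.
Hence the posterior is 0.187747/0.695793 ≈ 0.270.

Pr(structural fatigue | strain alarm, overloaded truck) ≈ 0.270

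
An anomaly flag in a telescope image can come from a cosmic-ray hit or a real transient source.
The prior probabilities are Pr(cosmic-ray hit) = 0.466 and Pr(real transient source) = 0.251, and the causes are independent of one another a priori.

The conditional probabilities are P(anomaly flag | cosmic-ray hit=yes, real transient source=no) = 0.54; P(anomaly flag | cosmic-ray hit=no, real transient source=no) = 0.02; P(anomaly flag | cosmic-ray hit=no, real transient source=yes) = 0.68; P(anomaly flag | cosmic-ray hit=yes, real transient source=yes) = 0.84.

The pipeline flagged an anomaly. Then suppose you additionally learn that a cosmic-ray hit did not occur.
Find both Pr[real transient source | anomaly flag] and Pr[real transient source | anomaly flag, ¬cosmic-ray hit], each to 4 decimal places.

Enumerate the 4 (cosmic-ray hit, real transient source) configurations and weight by the priors:
  P(anomaly flag) = 0.02·0.534·0.749 + 0.68·0.534·0.251 + 0.54·0.466·0.749 + 0.84·0.466·0.251
        = 0.007999 + 0.091143 + 0.188478 + 0.098251 = 0.385871
The terms with real transient source present sum to 0.189394, so
  P(real transient source | anomaly flag) = 0.189394 / 0.385871 ≈ 0.4908

Now also conditioning on cosmic-ray hit≠true:
Sum P(anomaly flag|·) weighted by the priors over both values of real transient source:
  P(anomaly flag | ¬cosmic-ray hit) = 0.02·0.749 + 0.68·0.251
        = 0.014980 + 0.170680 = 0.185660
Keeping only the real transient source-present terms gives 0.170680, so
  P(real transient source | anomaly flag, ¬cosmic-ray hit) = 0.170680 / 0.185660 ≈ 0.9193
With cosmic-ray hit excluded, real transient source must carry more of the explanatory weight for the anomaly flag.

Pr[real transient source | anomaly flag] ≈ 0.4908; Pr[real transient source | anomaly flag, ¬cosmic-ray hit] ≈ 0.9193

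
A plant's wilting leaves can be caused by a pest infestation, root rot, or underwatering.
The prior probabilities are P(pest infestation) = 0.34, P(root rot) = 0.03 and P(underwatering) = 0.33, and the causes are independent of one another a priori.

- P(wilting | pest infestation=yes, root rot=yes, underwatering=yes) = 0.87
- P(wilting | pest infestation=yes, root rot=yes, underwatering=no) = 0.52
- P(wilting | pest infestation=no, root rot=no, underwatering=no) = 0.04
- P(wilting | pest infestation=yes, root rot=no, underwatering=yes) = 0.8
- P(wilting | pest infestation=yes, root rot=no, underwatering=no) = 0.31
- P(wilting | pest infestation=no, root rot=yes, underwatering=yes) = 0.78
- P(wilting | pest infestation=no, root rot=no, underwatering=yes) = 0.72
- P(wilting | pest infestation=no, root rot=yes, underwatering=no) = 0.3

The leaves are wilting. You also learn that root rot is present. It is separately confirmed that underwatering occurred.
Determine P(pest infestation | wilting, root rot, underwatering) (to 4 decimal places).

P(pest infestation | wilting, root rot, underwatering) ≈ 0.3649

P(wilting | root rot, underwatering) = 0.78·0.66 + 0.87·0.34 = 0.514800 + 0.295800 = 0.810600
The pest infestation-present share is 0.87·0.34 = 0.295800.
Hence the posterior is 0.295800/0.810600 ≈ 0.3649.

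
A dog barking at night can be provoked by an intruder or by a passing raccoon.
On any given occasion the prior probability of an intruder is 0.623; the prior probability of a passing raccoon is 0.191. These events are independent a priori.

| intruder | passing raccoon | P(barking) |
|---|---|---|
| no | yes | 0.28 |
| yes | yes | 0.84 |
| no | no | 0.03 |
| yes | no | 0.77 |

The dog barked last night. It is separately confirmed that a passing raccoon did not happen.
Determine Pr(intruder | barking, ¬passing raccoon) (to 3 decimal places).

Pr(intruder | barking, ¬passing raccoon) ≈ 0.977

Enumerate both values of intruder and weight by the priors:
  P(barking | ¬passing raccoon) = 0.03*0.377 + 0.77*0.623
        = 0.011310 + 0.479710 = 0.491020
Configurations with intruder contribute 0.479710, so
  P(intruder | barking, ¬passing raccoon) = 0.479710 / 0.491020 ≈ 0.977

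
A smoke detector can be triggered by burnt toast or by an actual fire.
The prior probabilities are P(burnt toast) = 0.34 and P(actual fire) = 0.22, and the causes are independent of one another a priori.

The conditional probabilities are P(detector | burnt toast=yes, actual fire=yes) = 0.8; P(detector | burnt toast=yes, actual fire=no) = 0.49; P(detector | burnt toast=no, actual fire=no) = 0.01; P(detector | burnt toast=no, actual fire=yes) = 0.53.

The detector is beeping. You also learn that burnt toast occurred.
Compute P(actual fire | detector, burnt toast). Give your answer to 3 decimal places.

P(actual fire | detector, burnt toast) ≈ 0.315

Numerator (weight on configurations with actual fire): 0.8·0.22 = 0.176000
Denominator P(detector | burnt toast): 0.49·0.78 + 0.8·0.22 = 0.558200
P(actual fire | detector, burnt toast) = 0.176000/0.558200 ≈ 0.315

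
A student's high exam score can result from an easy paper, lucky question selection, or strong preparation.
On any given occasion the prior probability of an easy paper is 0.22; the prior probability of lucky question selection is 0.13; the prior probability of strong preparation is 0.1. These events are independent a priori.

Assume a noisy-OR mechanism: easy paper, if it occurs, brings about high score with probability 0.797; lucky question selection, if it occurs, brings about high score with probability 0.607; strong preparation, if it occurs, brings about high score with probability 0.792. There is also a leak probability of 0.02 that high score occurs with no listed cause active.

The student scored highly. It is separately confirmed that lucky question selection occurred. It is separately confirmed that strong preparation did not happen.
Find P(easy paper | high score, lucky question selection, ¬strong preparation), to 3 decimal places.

Under noisy-OR, P(high score | causes) = 1 − (1−0.02)·∏(1−qᵢ) over the active causes.
Numerator (weight on configurations with easy paper): 0.921817*0.22 = 0.202800
The normalizing constant is 0.61486*0.78 + 0.921817*0.22 = 0.682391
Posterior = 0.202800 / 0.682391 ≈ 0.297

P(easy paper | high score, lucky question selection, ¬strong preparation) ≈ 0.297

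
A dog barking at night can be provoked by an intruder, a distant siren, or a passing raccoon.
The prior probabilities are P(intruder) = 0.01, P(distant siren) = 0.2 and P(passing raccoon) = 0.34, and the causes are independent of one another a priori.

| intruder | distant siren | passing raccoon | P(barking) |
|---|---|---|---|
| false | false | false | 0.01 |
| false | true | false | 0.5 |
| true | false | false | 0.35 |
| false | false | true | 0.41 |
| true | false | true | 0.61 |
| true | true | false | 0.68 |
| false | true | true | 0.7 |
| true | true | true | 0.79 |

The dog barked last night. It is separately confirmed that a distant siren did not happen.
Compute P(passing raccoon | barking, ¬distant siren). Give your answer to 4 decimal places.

P(passing raccoon | barking, ¬distant siren) ≈ 0.9406

Weight on passing raccoon=true, given the evidence: 0.138006 + 0.002074 = 0.140080
The normalizing constant is 0.01×0.99×0.66 + 0.41×0.99×0.34 + 0.35×0.01×0.66 + 0.61×0.01×0.34 = 0.148924
P(passing raccoon | barking, ¬distant siren) = 0.140080/0.148924 ≈ 0.9406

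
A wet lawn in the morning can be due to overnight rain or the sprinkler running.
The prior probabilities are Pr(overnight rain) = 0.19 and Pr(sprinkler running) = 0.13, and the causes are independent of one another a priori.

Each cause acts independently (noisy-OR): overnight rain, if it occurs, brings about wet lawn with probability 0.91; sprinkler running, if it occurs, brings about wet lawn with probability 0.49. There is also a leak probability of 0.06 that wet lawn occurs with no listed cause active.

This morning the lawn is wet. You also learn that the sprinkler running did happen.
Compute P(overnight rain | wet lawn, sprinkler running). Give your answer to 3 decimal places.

P(overnight rain | wet lawn, sprinkler running) ≈ 0.301

Under noisy-OR, P(wet lawn | causes) = 1 − (1−0.06)·∏(1−qᵢ) over the active causes.
P(wet lawn | sprinkler running) = 0.5206*0.81 + 0.956854*0.19 = 0.421686 + 0.181802 = 0.603488
The overnight rain-present share is 0.956854*0.19 = 0.181802.
P(overnight rain | wet lawn, sprinkler running) = 0.181802 / 0.603488 ≈ 0.301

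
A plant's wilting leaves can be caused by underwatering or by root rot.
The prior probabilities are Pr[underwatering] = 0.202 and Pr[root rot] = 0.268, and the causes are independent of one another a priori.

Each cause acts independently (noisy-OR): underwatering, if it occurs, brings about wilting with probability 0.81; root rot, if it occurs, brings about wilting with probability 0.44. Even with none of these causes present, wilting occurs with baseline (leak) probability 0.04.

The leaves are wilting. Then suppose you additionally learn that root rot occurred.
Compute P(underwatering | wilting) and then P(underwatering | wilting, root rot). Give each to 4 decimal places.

P(underwatering | wilting) ≈ 0.5810; P(underwatering | wilting, root rot) ≈ 0.3295

Under noisy-OR, P(wilting | causes) = 1 − (1−0.04)·∏(1−qᵢ) over the active causes.
For the numerator, keep only underwatering=true terms: 0.120894 + 0.048606 = 0.169500
The normalizing constant is 0.04×0.798×0.732 + 0.4624×0.798×0.268 + 0.8176×0.202×0.732 + 0.897856×0.202×0.268 = 0.291756
Posterior = 0.169500 / 0.291756 ≈ 0.5810

Now also conditioning on root rot=true:
Numerator (weight on configurations with underwatering): 0.897856*0.202 = 0.181367
Denominator P(wilting | root rot): 0.4624*0.798 + 0.897856*0.202 = 0.550362
Posterior = 0.181367 / 0.550362 ≈ 0.3295
The drop from 0.5810 to 0.3295 is the explaining-away (discounting) effect.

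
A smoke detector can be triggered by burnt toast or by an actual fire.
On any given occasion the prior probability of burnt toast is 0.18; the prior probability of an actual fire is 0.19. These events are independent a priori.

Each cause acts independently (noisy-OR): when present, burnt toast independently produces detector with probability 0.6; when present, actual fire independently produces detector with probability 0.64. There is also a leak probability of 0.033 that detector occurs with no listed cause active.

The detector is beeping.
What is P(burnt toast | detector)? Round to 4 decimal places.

P(burnt toast | detector) ≈ 0.4904

Under noisy-OR, P(detector | causes) = 1 − (1−0.033)·∏(1−qᵢ) over the active causes.
P(detector) = 0.033*0.82*0.81 + 0.65188*0.82*0.19 + 0.6132*0.18*0.81 + 0.860752*0.18*0.19 = 0.021919 + 0.101563 + 0.089405 + 0.029438 = 0.242325
The burnt toast-present share is 0.089405 + 0.029438 = 0.118843.
Hence the posterior is 0.118843/0.242325 ≈ 0.4904.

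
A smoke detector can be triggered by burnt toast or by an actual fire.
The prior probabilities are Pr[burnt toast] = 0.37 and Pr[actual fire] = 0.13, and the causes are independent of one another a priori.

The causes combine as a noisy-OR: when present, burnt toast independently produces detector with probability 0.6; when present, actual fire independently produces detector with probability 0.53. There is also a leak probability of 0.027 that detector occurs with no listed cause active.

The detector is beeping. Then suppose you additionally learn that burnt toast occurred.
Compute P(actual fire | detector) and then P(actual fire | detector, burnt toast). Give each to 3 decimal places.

P(actual fire | detector) ≈ 0.284; P(actual fire | detector, burnt toast) ≈ 0.167

Under noisy-OR, P(detector | causes) = 1 − (1−0.027)·∏(1−qᵢ) over the active causes.
P(detector) = 0.027×0.63×0.87 + 0.54269×0.63×0.13 + 0.6108×0.37×0.87 + 0.817076×0.37×0.13 = 0.014799 + 0.044446 + 0.196617 + 0.039301 = 0.295163
Restricting to configurations with actual fire present: 0.044446 + 0.039301 = 0.083747.
So P(actual fire | detector) = 0.083747/0.295163 ≈ 0.284.

With the extra evidence:
For the numerator, keep only actual fire=true terms: 0.817076×0.13 = 0.106220
The normalizing constant is 0.6108×0.87 + 0.817076×0.13 = 0.637616
Posterior = 0.106220 / 0.637616 ≈ 0.167
Conditioning on burnt toast lowers the posterior on actual fire: the classic explaining-away effect in a common-effect structure.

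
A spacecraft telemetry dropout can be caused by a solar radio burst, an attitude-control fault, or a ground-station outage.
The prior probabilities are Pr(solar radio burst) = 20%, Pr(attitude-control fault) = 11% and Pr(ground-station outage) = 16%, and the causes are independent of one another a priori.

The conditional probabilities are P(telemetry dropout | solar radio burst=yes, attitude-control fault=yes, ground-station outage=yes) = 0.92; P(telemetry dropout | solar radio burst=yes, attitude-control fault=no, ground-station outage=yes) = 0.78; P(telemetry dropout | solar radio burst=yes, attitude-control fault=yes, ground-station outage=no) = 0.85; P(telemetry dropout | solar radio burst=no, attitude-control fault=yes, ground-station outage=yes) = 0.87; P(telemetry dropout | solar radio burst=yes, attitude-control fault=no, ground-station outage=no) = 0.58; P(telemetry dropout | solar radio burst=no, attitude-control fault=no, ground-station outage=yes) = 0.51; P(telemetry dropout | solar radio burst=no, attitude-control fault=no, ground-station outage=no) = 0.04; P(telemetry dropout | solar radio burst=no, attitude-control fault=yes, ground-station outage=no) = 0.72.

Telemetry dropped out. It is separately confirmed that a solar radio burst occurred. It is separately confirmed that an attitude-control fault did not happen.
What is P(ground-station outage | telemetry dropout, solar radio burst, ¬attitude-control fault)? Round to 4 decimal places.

P(ground-station outage | telemetry dropout, solar radio burst, ¬attitude-control fault) ≈ 0.2039

P(telemetry dropout | solar radio burst, ¬attitude-control fault) = 0.58·0.84 + 0.78·0.16 = 0.487200 + 0.124800 = 0.612000
Restricting to configurations with ground-station outage present: 0.78·0.16 = 0.124800.
P(ground-station outage | telemetry dropout, solar radio burst, ¬attitude-control fault) = 0.124800 / 0.612000 ≈ 0.2039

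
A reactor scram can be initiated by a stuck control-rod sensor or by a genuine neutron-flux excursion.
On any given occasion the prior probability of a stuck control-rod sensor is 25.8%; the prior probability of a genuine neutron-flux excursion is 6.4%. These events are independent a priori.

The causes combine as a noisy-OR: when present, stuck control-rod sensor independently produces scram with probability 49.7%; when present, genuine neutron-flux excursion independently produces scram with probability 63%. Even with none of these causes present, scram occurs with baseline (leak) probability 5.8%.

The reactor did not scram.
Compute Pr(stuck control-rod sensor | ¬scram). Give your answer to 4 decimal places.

Under noisy-OR, P(scram | causes) = 1 − (1−0.058)·∏(1−qᵢ) over the active causes.
P(¬scram) = 0.942×0.742×0.936 + 0.34854×0.742×0.064 + 0.473826×0.258×0.936 + 0.175316×0.258×0.064 = 0.654230 + 0.016551 + 0.114423 + 0.002895 = 0.788099
Restricting to configurations with stuck control-rod sensor present: 0.114423 + 0.002895 = 0.117318.
Hence the posterior is 0.117318/0.788099 ≈ 0.1489.

Pr(stuck control-rod sensor | ¬scram) ≈ 0.1489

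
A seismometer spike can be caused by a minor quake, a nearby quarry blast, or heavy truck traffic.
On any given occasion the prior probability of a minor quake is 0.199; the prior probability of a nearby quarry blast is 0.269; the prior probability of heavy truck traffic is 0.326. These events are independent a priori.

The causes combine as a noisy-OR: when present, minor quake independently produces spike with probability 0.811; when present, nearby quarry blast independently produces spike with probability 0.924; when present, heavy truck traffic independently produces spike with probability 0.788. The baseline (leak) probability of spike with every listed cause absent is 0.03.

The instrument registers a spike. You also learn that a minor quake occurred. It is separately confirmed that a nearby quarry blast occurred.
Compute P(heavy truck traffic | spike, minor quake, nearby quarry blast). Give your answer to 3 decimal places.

Under noisy-OR, P(spike | causes) = 1 − (1−0.03)·∏(1−qᵢ) over the active causes.
For the numerator, keep only heavy truck traffic=true terms: 0.997046×0.326 = 0.325037
Denominator P(spike | minor quake, nearby quarry blast): 0.986067×0.674 + 0.997046×0.326 = 0.989646
P(heavy truck traffic | spike, minor quake, nearby quarry blast) = 0.325037/0.989646 ≈ 0.328

P(heavy truck traffic | spike, minor quake, nearby quarry blast) ≈ 0.328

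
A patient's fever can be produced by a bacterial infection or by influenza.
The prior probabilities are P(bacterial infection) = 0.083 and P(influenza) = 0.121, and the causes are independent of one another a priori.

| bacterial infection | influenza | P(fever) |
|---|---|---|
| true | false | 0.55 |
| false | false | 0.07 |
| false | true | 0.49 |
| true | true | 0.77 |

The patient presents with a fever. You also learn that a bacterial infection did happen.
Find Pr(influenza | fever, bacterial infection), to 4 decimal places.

Pr(influenza | fever, bacterial infection) ≈ 0.1616

By total probability over both values of influenza:
  P(fever | bacterial infection) = 0.55×0.879 + 0.77×0.121
        = 0.483450 + 0.093170 = 0.576620
Configurations with influenza contribute 0.093170, so
  P(influenza | fever, bacterial infection) = 0.093170 / 0.576620 ≈ 0.1616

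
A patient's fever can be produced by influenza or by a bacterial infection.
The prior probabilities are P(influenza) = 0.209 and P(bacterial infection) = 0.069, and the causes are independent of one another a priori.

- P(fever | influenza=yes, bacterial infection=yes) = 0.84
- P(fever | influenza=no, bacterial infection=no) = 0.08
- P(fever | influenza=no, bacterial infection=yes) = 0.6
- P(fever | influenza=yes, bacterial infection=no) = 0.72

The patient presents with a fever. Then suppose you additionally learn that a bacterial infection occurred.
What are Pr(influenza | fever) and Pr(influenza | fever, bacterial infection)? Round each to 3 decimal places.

Pr(influenza | fever) ≈ 0.624; Pr(influenza | fever, bacterial infection) ≈ 0.270

P(fever) = 0.08·0.791·0.931 + 0.6·0.791·0.069 + 0.72·0.209·0.931 + 0.84·0.209·0.069 = 0.058914 + 0.032747 + 0.140097 + 0.012114 = 0.243872
Restricting to configurations with influenza present: 0.140097 + 0.012114 = 0.152211.
Hence the posterior is 0.152211/0.243872 ≈ 0.624.

Now condition on the additional information:
P(fever | bacterial infection) = 0.6·0.791 + 0.84·0.209 = 0.474600 + 0.175560 = 0.650160
Restricting to configurations with influenza present: 0.84·0.209 = 0.175560.
P(influenza | fever, bacterial infection) = 0.175560 / 0.650160 ≈ 0.270
This is intercausal reasoning (explaining away): once bacterial infection accounts for the fever, influenza becomes less likely.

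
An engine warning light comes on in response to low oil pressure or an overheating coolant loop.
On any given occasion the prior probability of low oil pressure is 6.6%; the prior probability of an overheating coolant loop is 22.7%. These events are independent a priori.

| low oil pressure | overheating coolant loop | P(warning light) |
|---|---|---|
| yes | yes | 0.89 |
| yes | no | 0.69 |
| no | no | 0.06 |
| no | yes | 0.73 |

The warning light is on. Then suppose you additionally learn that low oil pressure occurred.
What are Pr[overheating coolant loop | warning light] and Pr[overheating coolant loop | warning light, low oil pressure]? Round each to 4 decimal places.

Pr[overheating coolant loop | warning light] ≈ 0.6816; Pr[overheating coolant loop | warning light, low oil pressure] ≈ 0.2747

By total probability over the 4 (low oil pressure, overheating coolant loop) configurations:
  P(warning light) = 0.06*0.934*0.773 + 0.73*0.934*0.227 + 0.69*0.066*0.773 + 0.89*0.066*0.227
        = 0.043319 + 0.154773 + 0.035202 + 0.013334 = 0.246628
Keeping only the overheating coolant loop-present terms gives 0.168107, so
  P(overheating coolant loop | warning light) = 0.168107 / 0.246628 ≈ 0.6816

Now also conditioning on low oil pressure=true:
Enumerate both values of overheating coolant loop and weight by the priors:
  P(warning light | low oil pressure) = 0.69*0.773 + 0.89*0.227
        = 0.533370 + 0.202030 = 0.735400
The terms with overheating coolant loop present sum to 0.202030, so
  P(overheating coolant loop | warning light, low oil pressure) = 0.202030 / 0.735400 ≈ 0.2747
This is intercausal reasoning (explaining away): once low oil pressure accounts for the warning light, overheating coolant loop becomes less likely.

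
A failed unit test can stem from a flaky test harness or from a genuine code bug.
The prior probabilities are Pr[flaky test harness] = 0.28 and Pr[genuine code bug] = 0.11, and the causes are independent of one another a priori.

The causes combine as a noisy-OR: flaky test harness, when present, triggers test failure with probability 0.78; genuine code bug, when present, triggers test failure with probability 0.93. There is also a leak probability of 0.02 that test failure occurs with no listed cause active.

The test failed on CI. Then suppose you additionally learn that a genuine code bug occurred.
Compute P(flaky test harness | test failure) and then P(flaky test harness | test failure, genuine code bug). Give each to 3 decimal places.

P(flaky test harness | test failure) ≈ 0.723; P(flaky test harness | test failure, genuine code bug) ≈ 0.291

Under noisy-OR, P(test failure | causes) = 1 − (1−0.02)·∏(1−qᵢ) over the active causes.
P(test failure) = 0.02×0.72×0.89 + 0.9314×0.72×0.11 + 0.7844×0.28×0.89 + 0.984908×0.28×0.11 = 0.012816 + 0.073767 + 0.195472 + 0.030335 = 0.312390
The flaky test harness-present share is 0.195472 + 0.030335 = 0.225807.
Hence the posterior is 0.225807/0.312390 ≈ 0.723.

Now condition on the additional information:
P(test failure | genuine code bug) = 0.9314·0.72 + 0.984908·0.28 = 0.670608 + 0.275774 = 0.946382
Restricting to configurations with flaky test harness present: 0.984908·0.28 = 0.275774.
Hence the posterior is 0.275774/0.946382 ≈ 0.291.
The drop from 0.723 to 0.291 is the explaining-away (discounting) effect.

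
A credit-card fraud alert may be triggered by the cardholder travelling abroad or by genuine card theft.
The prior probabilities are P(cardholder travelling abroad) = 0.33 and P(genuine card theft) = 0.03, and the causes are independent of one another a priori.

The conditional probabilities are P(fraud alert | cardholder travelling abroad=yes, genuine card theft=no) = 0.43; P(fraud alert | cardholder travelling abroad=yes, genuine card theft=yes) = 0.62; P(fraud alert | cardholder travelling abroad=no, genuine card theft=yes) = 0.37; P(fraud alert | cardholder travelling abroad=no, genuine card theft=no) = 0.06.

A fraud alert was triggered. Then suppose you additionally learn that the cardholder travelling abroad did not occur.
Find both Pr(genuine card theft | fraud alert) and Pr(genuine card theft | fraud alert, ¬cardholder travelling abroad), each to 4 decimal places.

Numerator (weight on configurations with genuine card theft): 0.007437 + 0.006138 = 0.013575
Normalizer over all consistent configurations: 0.06×0.67×0.97 + 0.37×0.67×0.03 + 0.43×0.33×0.97 + 0.62×0.33×0.03 = 0.190212
Posterior = 0.013575 / 0.190212 ≈ 0.0714

Now condition on the additional information:
Weight on genuine card theft=true, given the evidence: 0.37*0.03 = 0.011100
Normalizer over all consistent configurations: 0.06*0.97 + 0.37*0.03 = 0.069300
Posterior = 0.011100 / 0.069300 ≈ 0.1602
With cardholder travelling abroad excluded, genuine card theft must carry more of the explanatory weight for the fraud alert.

Pr(genuine card theft | fraud alert) ≈ 0.0714; Pr(genuine card theft | fraud alert, ¬cardholder travelling abroad) ≈ 0.1602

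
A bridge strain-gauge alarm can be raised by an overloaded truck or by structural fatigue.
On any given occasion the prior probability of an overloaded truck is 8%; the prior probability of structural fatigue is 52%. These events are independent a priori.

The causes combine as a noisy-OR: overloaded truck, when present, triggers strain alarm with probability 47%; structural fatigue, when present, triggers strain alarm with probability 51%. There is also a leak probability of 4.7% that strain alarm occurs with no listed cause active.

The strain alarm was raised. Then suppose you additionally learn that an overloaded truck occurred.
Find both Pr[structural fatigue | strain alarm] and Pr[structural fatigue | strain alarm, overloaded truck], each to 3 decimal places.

Under noisy-OR, P(strain alarm | causes) = 1 − (1−0.047)·∏(1−qᵢ) over the active causes.
P(strain alarm) = 0.047×0.92×0.48 + 0.53303×0.92×0.52 + 0.49491×0.08×0.48 + 0.752506×0.08×0.52 = 0.020755 + 0.255002 + 0.019005 + 0.031304 = 0.326066
The structural fatigue-present share is 0.255002 + 0.031304 = 0.286306.
P(structural fatigue | strain alarm) = 0.286306 / 0.326066 ≈ 0.878

With the extra evidence:
Sum P(strain alarm|·) weighted by the priors over both values of structural fatigue:
  P(strain alarm | overloaded truck) = 0.49491*0.48 + 0.752506*0.52
        = 0.237557 + 0.391303 = 0.628860
The terms with structural fatigue present sum to 0.391303, so
  P(structural fatigue | strain alarm, overloaded truck) = 0.391303 / 0.628860 ≈ 0.622
Conditioning on overloaded truck lowers the posterior on structural fatigue: the classic explaining-away effect in a common-effect structure.

Pr[structural fatigue | strain alarm] ≈ 0.878; Pr[structural fatigue | strain alarm, overloaded truck] ≈ 0.622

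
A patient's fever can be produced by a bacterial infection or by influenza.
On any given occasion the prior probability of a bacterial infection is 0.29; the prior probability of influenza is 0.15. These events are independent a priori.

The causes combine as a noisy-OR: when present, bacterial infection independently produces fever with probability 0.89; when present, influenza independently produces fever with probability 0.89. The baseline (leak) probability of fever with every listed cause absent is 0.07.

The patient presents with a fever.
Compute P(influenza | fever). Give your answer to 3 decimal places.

Under noisy-OR, P(fever | causes) = 1 − (1−0.07)·∏(1−qᵢ) over the active causes.
P(fever) = 0.07×0.71×0.85 + 0.8977×0.71×0.15 + 0.8977×0.29×0.85 + 0.988747×0.29×0.15 = 0.042245 + 0.095605 + 0.221283 + 0.043010 = 0.402143
Of this, 0.138615 comes from 0.095605 + 0.043010 (the influenza=true cases).
So P(influenza | fever) = 0.138615/0.402143 ≈ 0.345.

P(influenza | fever) ≈ 0.345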